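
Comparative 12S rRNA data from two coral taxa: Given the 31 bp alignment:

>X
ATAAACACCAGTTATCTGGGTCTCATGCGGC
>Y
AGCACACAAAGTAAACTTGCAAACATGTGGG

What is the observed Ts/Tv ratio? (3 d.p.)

0.067

Transitions are A↔G and C↔T; transversions are all other mismatches.
Transitions: 1. Transversions: 15.
R = 1/15 = 0.066666… ≈ 0.067 (to 3 d.p.).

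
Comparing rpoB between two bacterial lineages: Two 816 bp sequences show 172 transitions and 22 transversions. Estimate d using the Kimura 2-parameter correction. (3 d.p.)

0.311

P = 172/816 ≈ 0.210784 and Q = 22/816 ≈ 0.026961.
Under the Kimura two-parameter model, d = −½ ln(1 − 2P − Q) − ¼ ln(1 − 2Q).
1 − 2P − Q = 0.551471, giving −½ ln(0.551471) = 0.297583.
1 − 2Q = 0.946078, giving −¼ ln(0.946078) = 0.013858.
d = 0.297583 + 0.013858 = 0.311441.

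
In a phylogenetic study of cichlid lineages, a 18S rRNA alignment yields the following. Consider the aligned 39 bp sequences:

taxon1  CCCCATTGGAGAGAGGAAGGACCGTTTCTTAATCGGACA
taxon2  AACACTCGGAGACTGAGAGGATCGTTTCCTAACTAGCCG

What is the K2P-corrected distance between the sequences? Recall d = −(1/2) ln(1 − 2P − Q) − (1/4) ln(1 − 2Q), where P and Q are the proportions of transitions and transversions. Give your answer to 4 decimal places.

0.6234

Of 39 sites, 9 differences are transitions and 7 are transversions, so P = 9/39 ≈ 0.230769 and Q = 7/39 ≈ 0.179487.
Under the Kimura two-parameter model, d = −½ ln(1 − 2P − Q) − ¼ ln(1 − 2Q).
1 − 2P − Q = 0.358975, giving −½ ln(0.358975) = 0.512251.
1 − 2Q = 0.641026, giving −¼ ln(0.641026) = 0.111171.
d = 0.512251 + 0.111171 = 0.623422.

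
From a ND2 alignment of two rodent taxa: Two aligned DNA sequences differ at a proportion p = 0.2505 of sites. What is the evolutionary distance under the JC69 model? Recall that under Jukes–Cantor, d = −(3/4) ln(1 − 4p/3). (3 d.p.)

d = −(3/4) ln(1 − 4p/3) = −0.75 ln(1 − 0.334) = −0.75 ln(0.666)
  = −0.75 × (-0.406466) = 0.304850 substitutions/site.

0.305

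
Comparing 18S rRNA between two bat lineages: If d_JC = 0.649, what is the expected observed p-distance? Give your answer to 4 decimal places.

p = (3/4)(1 − e^(−4d/3)) = 0.75 × (1 − e^(-0.865333)) = 0.75 × (1 − 0.420911) = 0.434317.

0.4343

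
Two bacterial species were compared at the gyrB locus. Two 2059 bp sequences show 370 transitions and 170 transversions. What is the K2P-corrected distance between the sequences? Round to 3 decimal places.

0.337

P = 370/2059 ≈ 0.179699 and Q = 170/2059 ≈ 0.082564.
Under the Kimura two-parameter model, d = −½ ln(1 − 2P − Q) − ¼ ln(1 − 2Q).
1 − 2P − Q = 0.558038, giving −½ ln(0.558038) = 0.291664.
1 − 2Q = 0.834872, giving −¼ ln(0.834872) = 0.045119.
d = 0.291664 + 0.045119 = 0.336783.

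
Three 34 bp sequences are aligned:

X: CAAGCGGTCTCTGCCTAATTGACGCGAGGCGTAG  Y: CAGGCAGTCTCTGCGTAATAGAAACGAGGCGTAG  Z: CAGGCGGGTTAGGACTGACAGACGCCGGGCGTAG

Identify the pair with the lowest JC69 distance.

X and Y

X–Y: 6/34 differ, p = 0.176, d = 0.201.
X–Z: 11/34 differ, p = 0.324, d = 0.423.
Y–Z: 13/34 differ, p = 0.382, d = 0.535.
The smallest distance is between X and Y.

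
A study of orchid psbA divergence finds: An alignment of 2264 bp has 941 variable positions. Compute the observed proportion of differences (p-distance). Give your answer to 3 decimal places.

0.416

p = 941/2264 = 0.415636… ≈ 0.416 (to 3 d.p.).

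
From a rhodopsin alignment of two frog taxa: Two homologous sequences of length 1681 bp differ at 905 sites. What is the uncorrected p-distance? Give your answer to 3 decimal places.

0.538

p = 905/1681 = 0.538370… ≈ 0.538 (to 3 d.p.).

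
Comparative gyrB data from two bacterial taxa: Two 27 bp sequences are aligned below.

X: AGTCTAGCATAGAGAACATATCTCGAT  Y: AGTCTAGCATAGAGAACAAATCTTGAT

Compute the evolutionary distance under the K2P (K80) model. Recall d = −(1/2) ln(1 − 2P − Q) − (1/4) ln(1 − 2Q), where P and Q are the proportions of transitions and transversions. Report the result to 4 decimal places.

0.0781

Of 27 sites, 1 differences are transitions and 1 are transversions, so P = 1/27 ≈ 0.037037 and Q = 1/27 ≈ 0.037037.
Under the Kimura two-parameter model, d = −½ ln(1 − 2P − Q) − ¼ ln(1 − 2Q).
1 − 2P − Q = 0.888889, giving −½ ln(0.888889) = 0.058891.
1 − 2Q = 0.925926, giving −¼ ln(0.925926) = 0.019240.
d = 0.058891 + 0.019240 = 0.078131.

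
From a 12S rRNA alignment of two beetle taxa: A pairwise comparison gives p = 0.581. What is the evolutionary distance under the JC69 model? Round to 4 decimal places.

1.1176

d = −(3/4) ln(1 − 4p/3) = −0.75 ln(1 − 0.774667) = −0.75 ln(0.225333)
  = −0.75 × (-1.490176) = 1.117632 substitutions/site.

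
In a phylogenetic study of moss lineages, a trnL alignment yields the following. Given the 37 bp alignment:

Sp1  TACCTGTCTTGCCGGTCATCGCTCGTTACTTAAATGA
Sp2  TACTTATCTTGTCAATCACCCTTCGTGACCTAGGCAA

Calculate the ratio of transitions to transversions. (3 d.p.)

Transitions are A↔G and C↔T; transversions are all other mismatches.
Transitions: 12. Transversions: 2.
R = 12/2 = 6.000.

6.000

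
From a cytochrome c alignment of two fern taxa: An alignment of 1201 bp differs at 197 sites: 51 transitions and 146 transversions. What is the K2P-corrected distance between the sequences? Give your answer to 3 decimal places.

0.185

P = 51/1201 ≈ 0.042465 and Q = 146/1201 ≈ 0.121565.
Under the Kimura two-parameter model, d = −½ ln(1 − 2P − Q) − ¼ ln(1 − 2Q).
1 − 2P − Q = 0.793505, giving −½ ln(0.793505) = 0.115648.
1 − 2Q = 0.75687, giving −¼ ln(0.75687) = 0.069641.
d = 0.115648 + 0.069641 = 0.185289.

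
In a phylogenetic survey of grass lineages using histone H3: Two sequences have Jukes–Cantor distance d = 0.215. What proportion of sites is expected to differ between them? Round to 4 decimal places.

0.1869

p = (3/4)(1 − e^(−4d/3)) = 0.75 × (1 − e^(-0.286667)) = 0.75 × (1 − 0.750762) = 0.186929.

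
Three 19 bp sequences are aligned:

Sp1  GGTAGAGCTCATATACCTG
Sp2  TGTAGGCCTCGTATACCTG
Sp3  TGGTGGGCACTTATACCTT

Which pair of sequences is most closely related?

Sp1–Sp2: 4/19 differ, p = 0.211, d = 0.247.
Sp1–Sp3: 7/19 differ, p = 0.368, d = 0.507.
Sp2–Sp3: 6/19 differ, p = 0.316, d = 0.410.
The smallest distance is between Sp1 and Sp2.

Sp1 and Sp2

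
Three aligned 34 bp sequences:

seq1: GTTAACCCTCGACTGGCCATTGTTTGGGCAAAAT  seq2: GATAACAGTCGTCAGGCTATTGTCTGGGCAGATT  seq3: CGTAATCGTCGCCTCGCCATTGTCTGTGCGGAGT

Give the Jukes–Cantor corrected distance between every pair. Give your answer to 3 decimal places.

seq1–seq2: 9/34 sites differ → p ≈ 0.264706, d = −0.75 ln(1 − 0.352941) = 0.326488 ≈ 0.326.
seq1–seq3: 11/34 sites differ → p ≈ 0.323529, d = −0.75 ln(1 − 0.431372) = 0.423397 ≈ 0.423.
seq2–seq3: 11/34 sites differ → p ≈ 0.323529, d = −0.75 ln(1 − 0.431372) = 0.423397 ≈ 0.423.

d(seq1,seq2) = 0.326, d(seq1,seq3) = 0.423, d(seq2,seq3) = 0.423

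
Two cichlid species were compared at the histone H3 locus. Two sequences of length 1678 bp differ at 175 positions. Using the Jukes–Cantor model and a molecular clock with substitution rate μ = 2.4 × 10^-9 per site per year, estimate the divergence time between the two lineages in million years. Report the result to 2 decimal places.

p = 175/1678 ≈ 0.104291.
d = −(3/4) ln(1 − 4p/3) = −0.75 ln(1 − 0.139055) = −0.75 ln(0.860945)
  = −0.75 × (-0.149725) = 0.112294 substitutions/site.
Under a molecular clock d = 2μt, so t = d/(2μ) = 0.112294 / (2 × 2.4 × 10^-9) = 23.39 million years.

23.39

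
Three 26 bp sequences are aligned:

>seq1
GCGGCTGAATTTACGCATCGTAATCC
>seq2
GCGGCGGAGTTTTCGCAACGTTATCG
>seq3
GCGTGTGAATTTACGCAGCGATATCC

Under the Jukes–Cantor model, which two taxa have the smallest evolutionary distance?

seq1–seq2: 6/26 differ, p = 0.231, d = 0.276.
seq1–seq3: 5/26 differ, p = 0.192, d = 0.222.
seq2–seq3: 8/26 differ, p = 0.308, d = 0.396.
The smallest distance is between seq1 and seq3.

seq1 and seq3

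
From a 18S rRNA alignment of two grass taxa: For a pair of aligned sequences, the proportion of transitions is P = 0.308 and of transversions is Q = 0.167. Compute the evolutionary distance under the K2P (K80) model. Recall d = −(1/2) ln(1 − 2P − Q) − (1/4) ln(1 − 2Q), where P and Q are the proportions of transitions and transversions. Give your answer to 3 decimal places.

Under the Kimura two-parameter model, d = −½ ln(1 − 2P − Q) − ¼ ln(1 − 2Q).
1 − 2P − Q = 0.217, giving −½ ln(0.217) = 0.763929.
1 − 2Q = 0.666, giving −¼ ln(0.666) = 0.101616.
d = 0.763929 + 0.101616 = 0.865545.

0.866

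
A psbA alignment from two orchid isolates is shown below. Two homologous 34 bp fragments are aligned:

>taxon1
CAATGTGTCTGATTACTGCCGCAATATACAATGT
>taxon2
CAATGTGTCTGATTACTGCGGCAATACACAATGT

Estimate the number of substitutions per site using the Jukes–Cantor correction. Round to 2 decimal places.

0.06

The sequences differ at 2 of 34 sites (20, 27), so p = 2/34 ≈ 0.058824.
d = −(3/4) ln(1 − 4p/3) = −0.75 ln(1 − 0.078432) = −0.75 ln(0.921568)
  = −0.75 × (-0.081679) = 0.061259 substitutions/site.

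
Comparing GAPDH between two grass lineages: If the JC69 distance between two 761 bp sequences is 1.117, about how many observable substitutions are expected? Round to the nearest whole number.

442

Invert JC69: p = (3/4)(1 − e^(−4d/3)) = 0.75 × (1 − e^(-1.489333)) = 0.75 × (1 − 0.225523) = 0.580858.
Expected differing sites = pL ≈ 0.580858 × 761 = 442.032938 ≈ 442.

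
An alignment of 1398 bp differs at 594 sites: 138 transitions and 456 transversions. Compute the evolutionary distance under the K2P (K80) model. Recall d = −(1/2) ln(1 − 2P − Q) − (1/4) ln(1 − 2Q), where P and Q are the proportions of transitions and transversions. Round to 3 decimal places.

0.635

P = 138/1398 ≈ 0.098712 and Q = 456/1398 ≈ 0.32618.
Under the Kimura two-parameter model, d = −½ ln(1 − 2P − Q) − ¼ ln(1 − 2Q).
1 − 2P − Q = 0.476396, giving −½ ln(0.476396) = 0.370753.
1 − 2Q = 0.34764, giving −¼ ln(0.34764) = 0.264147.
d = 0.370753 + 0.264147 = 0.634900.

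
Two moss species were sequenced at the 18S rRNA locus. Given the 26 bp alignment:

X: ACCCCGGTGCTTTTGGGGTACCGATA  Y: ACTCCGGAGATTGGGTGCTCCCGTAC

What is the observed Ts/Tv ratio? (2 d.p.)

Transitions are A↔G and C↔T; transversions are all other mismatches.
Transitions: 1. Transversions: 10.
R = 1/10 = 0.10.

0.10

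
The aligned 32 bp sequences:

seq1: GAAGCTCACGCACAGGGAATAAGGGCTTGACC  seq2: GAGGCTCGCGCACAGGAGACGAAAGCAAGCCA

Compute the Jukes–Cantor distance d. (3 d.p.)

The sequences differ at 12 of 32 sites, so p = 12/32 = 0.375.
d = −(3/4) ln(1 − 4p/3) = −0.75 ln(1 − 0.5) = −0.75 ln(0.5)
  = −0.75 × (-0.693147) = 0.519860 substitutions/site.

0.520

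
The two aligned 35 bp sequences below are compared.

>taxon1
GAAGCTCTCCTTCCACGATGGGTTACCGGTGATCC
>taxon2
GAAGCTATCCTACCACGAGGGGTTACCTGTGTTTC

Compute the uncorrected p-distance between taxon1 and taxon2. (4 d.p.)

The sequences differ at 6 of 35 positions (sites 7, 12, 19, 28, 32, 34).
p = 6/35 = 0.171428… ≈ 0.1714 (to 4 d.p.).

0.1714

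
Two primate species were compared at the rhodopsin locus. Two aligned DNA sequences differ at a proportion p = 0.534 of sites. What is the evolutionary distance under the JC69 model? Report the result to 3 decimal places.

d = −(3/4) ln(1 − 4p/3) = −0.75 ln(1 − 0.712) = −0.75 ln(0.288)
  = −0.75 × (-1.244795) = 0.933596 substitutions/site.

0.934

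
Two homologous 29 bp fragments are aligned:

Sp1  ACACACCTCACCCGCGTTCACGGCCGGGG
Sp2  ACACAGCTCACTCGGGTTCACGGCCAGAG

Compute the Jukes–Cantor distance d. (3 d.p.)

The sequences differ at 5 of 29 sites (6, 12, 15, 26, 28), so p = 5/29 ≈ 0.172414.
d = −(3/4) ln(1 − 4p/3) = −0.75 ln(1 − 0.229885) = −0.75 ln(0.770115)
  = −0.75 × (-0.261215) = 0.195911 substitutions/site.

0.196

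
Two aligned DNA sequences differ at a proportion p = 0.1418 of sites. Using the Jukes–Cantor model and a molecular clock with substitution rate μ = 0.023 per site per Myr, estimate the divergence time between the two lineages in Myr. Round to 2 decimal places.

3.42

d = −(3/4) ln(1 − 4p/3) = −0.75 ln(1 − 0.189067) = −0.75 ln(0.810933)
  = −0.75 × (-0.209570) = 0.157178 substitutions/site.
Under a molecular clock d = 2μt, so t = d/(2μ) = 0.157178 / (2 × 0.023) = 3.42 Myr.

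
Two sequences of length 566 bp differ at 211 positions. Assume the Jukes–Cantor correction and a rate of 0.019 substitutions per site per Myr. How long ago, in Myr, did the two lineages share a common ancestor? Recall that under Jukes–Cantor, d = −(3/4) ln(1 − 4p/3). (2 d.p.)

p = 211/566 ≈ 0.372792.
d = −(3/4) ln(1 − 4p/3) = −0.75 ln(1 − 0.497056) = −0.75 ln(0.502944)
  = −0.75 × (-0.687276) = 0.515457 substitutions/site.
Under a molecular clock d = 2μt, so t = d/(2μ) = 0.515457 / (2 × 0.019) = 13.56 Myr.

13.56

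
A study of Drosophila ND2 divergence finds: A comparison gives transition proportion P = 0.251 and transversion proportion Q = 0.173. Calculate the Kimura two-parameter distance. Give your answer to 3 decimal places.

Under the Kimura two-parameter model, d = −½ ln(1 − 2P − Q) − ¼ ln(1 − 2Q).
1 − 2P − Q = 0.325, giving −½ ln(0.325) = 0.561965.
1 − 2Q = 0.654, giving −¼ ln(0.654) = 0.106162.
d = 0.561965 + 0.106162 = 0.668127.

0.668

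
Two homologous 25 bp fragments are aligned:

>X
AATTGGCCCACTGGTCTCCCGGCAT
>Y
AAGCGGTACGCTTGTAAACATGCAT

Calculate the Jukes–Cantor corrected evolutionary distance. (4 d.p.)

The sequences differ at 11 of 25 sites, so p = 11/25 = 0.44.
d = −(3/4) ln(1 − 4p/3) = −0.75 ln(1 − 0.586667) = −0.75 ln(0.413333)
  = −0.75 × (-0.883502) = 0.662627 substitutions/site.

0.6626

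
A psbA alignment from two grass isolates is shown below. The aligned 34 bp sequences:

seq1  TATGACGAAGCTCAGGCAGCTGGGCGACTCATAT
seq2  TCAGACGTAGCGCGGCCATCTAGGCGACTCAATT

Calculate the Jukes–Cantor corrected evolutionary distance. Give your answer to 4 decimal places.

0.3734

The sequences differ at 10 of 34 sites (2, 3, 8, 12, 14, 16, 19, 22, 32, 33), so p = 10/34 ≈ 0.294118.
d = −(3/4) ln(1 − 4p/3) = −0.75 ln(1 − 0.392157) = −0.75 ln(0.607843)
  = −0.75 × (-0.497839) = 0.373379 substitutions/site.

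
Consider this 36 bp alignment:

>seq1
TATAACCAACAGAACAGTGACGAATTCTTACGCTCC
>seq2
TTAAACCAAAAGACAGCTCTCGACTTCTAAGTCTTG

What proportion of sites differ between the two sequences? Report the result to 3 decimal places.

The sequences differ at 15 of 36 positions.
p = 15/36 = 0.416666… ≈ 0.417 (to 3 d.p.).

0.417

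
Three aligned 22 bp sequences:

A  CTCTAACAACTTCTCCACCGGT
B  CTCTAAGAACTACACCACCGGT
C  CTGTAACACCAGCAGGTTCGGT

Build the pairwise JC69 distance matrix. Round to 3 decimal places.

A–B: 3/22 sites differ → p ≈ 0.136364, d = −0.75 ln(1 − 0.181819) = 0.150504 ≈ 0.151.
A–C: 9/22 sites differ → p ≈ 0.409091, d = −0.75 ln(1 − 0.545455) = 0.591344 ≈ 0.591.
B–C: 9/22 sites differ → p ≈ 0.409091, d = −0.75 ln(1 − 0.545455) = 0.591344 ≈ 0.591.

d(A,B) = 0.151, d(A,C) = 0.591, d(B,C) = 0.591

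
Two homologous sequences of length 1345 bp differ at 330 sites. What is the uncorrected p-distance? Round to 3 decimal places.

p = 330/1345 = 0.245353… ≈ 0.245 (to 3 d.p.).

0.245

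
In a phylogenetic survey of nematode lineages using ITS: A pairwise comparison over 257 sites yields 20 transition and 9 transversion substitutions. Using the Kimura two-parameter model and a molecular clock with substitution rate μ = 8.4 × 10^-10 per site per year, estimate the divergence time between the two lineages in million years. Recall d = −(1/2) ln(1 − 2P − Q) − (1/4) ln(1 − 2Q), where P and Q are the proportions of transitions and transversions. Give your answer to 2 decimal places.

73.76

P = 20/257 ≈ 0.077821 and Q = 9/257 ≈ 0.035019.
Under the Kimura two-parameter model, d = −½ ln(1 − 2P − Q) − ¼ ln(1 − 2Q).
1 − 2P − Q = 0.809339, giving −½ ln(0.809339) = 0.105769.
1 − 2Q = 0.929962, giving −¼ ln(0.929962) = 0.018153.
d = 0.105769 + 0.018153 = 0.123922.
Under a molecular clock d = 2μt, so t = d/(2μ) = 0.123922 / (2 × 8.4 × 10^-10) = 73.76 million years.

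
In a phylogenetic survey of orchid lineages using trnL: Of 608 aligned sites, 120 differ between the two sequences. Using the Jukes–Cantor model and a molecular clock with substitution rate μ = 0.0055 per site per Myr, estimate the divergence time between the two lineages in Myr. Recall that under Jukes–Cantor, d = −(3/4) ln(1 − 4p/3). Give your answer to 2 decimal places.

p = 120/608 ≈ 0.197368.
d = −(3/4) ln(1 − 4p/3) = −0.75 ln(1 − 0.263157) = −0.75 ln(0.736843)
  = −0.75 × (-0.305380) = 0.229035 substitutions/site.
Under a molecular clock d = 2μt, so t = d/(2μ) = 0.229035 / (2 × 0.0055) = 20.82 Myr.

20.82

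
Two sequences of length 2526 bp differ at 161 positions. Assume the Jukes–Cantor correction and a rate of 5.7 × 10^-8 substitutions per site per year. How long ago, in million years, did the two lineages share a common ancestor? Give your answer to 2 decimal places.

0.58

p = 161/2526 ≈ 0.063737.
d = −(3/4) ln(1 − 4p/3) = −0.75 ln(1 − 0.084983) = −0.75 ln(0.915017)
  = −0.75 × (-0.088813) = 0.066610 substitutions/site.
Under a molecular clock d = 2μt, so t = d/(2μ) = 0.066610 / (2 × 5.7 × 10^-8) = 0.58 million years.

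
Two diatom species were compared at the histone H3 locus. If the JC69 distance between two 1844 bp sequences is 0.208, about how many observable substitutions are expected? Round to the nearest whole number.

335

Invert JC69: p = (3/4)(1 − e^(−4d/3)) = 0.75 × (1 − e^(-0.277333)) = 0.75 × (1 − 0.757802) = 0.181649.
Expected differing sites = pL ≈ 0.181649 × 1844 = 334.960756 ≈ 335.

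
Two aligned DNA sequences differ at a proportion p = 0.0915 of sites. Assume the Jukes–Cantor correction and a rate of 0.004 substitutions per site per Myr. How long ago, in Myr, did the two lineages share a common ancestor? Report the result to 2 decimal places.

12.20

d = −(3/4) ln(1 − 4p/3) = −0.75 ln(1 − 0.122) = −0.75 ln(0.878)
  = −0.75 × (-0.130109) = 0.097582 substitutions/site.
Under a molecular clock d = 2μt, so t = d/(2μ) = 0.097582 / (2 × 0.004) = 12.20 Myr.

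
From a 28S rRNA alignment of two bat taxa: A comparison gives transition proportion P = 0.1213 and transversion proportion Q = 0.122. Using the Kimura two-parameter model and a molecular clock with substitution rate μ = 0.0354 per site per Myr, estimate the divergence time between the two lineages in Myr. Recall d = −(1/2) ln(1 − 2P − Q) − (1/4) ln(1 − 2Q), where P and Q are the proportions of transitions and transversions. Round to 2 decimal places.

Under the Kimura two-parameter model, d = −½ ln(1 − 2P − Q) − ¼ ln(1 − 2Q).
1 − 2P − Q = 0.6354, giving −½ ln(0.6354) = 0.226750.
1 − 2Q = 0.756, giving −¼ ln(0.756) = 0.069928.
d = 0.226750 + 0.069928 = 0.296678.
Under a molecular clock d = 2μt, so t = d/(2μ) = 0.296678 / (2 × 0.0354) = 4.19 Myr.

4.19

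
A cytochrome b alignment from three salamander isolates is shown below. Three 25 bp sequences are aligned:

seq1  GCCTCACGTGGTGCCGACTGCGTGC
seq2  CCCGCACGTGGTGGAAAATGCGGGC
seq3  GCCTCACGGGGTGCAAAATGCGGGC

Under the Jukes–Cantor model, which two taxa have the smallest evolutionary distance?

seq2 and seq3

seq1–seq2: 7/25 differ, p = 0.280, d = 0.351.
seq1–seq3: 5/25 differ, p = 0.200, d = 0.233.
seq2–seq3: 4/25 differ, p = 0.160, d = 0.180.
The smallest distance is between seq2 and seq3.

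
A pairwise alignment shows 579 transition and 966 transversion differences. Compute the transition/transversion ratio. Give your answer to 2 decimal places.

R = 579/966 = 0.599378… ≈ 0.60 (to 2 d.p.).

0.60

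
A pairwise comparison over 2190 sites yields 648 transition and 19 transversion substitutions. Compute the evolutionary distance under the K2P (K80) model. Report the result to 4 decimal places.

P = 648/2190 ≈ 0.29589 and Q = 19/2190 ≈ 0.008676.
Under the Kimura two-parameter model, d = −½ ln(1 − 2P − Q) − ¼ ln(1 − 2Q).
1 − 2P − Q = 0.399544, giving −½ ln(0.399544) = 0.458716.
1 − 2Q = 0.982648, giving −¼ ln(0.982648) = 0.004376.
d = 0.458716 + 0.004376 = 0.463092.

0.4631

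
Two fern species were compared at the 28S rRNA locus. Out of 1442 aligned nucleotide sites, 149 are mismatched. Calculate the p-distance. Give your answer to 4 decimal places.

0.1033

p = 149/1442 = 0.103328… ≈ 0.1033 (to 4 d.p.).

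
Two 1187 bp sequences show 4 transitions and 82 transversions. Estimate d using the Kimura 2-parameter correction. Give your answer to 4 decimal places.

0.0766

P = 4/1187 ≈ 0.00337 and Q = 82/1187 ≈ 0.069082.
Under the Kimura two-parameter model, d = −½ ln(1 − 2P − Q) − ¼ ln(1 − 2Q).
1 − 2P − Q = 0.924178, giving −½ ln(0.924178) = 0.039425.
1 − 2Q = 0.861836, giving −¼ ln(0.861836) = 0.037173.
d = 0.039425 + 0.037173 = 0.076598.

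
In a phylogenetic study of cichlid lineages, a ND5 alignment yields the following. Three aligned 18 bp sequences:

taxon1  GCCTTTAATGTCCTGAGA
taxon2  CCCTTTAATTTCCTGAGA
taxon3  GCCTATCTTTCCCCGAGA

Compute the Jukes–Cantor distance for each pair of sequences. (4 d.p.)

taxon1–taxon2: 2/18 sites differ → p ≈ 0.111111, d = −0.75 ln(1 − 0.148148) = 0.120257 ≈ 0.1203.
taxon1–taxon3: 6/18 sites differ → p ≈ 0.333333, d = −0.75 ln(1 − 0.444444) = 0.440839 ≈ 0.4408.
taxon2–taxon3: 6/18 sites differ → p ≈ 0.333333, d = −0.75 ln(1 − 0.444444) = 0.440839 ≈ 0.4408.

d(taxon1,taxon2) = 0.1203, d(taxon1,taxon3) = 0.4408, d(taxon2,taxon3) = 0.4408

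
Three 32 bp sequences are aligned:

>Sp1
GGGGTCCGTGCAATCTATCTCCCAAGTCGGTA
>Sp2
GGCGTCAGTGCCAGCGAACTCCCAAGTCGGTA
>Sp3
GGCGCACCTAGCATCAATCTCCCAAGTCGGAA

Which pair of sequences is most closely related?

Sp1 and Sp2

Sp1–Sp2: 6/32 differ, p = 0.188, d = 0.216.
Sp1–Sp3: 9/32 differ, p = 0.281, d = 0.353.
Sp2–Sp3: 10/32 differ, p = 0.313, d = 0.404.
The smallest distance is between Sp1 and Sp2.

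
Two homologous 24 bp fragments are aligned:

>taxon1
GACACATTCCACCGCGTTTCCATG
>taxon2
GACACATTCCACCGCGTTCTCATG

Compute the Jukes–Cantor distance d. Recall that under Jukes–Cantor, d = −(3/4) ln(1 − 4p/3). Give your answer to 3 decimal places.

0.088

The sequences differ at 2 of 24 sites (19, 20), so p = 2/24 ≈ 0.083333.
d = −(3/4) ln(1 − 4p/3) = −0.75 ln(1 − 0.111111) = −0.75 ln(0.888889)
  = −0.75 × (-0.117783) = 0.088337 substitutions/site.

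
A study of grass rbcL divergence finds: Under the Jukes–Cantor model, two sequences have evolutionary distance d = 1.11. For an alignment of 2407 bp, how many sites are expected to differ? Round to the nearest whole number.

Invert JC69: p = (3/4)(1 − e^(−4d/3)) = 0.75 × (1 − e^(-1.48)) = 0.75 × (1 − 0.227638) = 0.579272.
Expected differing sites = pL ≈ 0.579272 × 2407 = 1394.307704 ≈ 1394.

1394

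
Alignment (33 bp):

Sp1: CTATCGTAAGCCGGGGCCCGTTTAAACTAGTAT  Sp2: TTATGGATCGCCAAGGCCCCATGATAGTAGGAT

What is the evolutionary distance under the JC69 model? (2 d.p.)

The sequences differ at 13 of 33 sites, so p = 13/33 ≈ 0.393939.
d = −(3/4) ln(1 − 4p/3) = −0.75 ln(1 − 0.525252) = −0.75 ln(0.474748)
  = −0.75 × (-0.744971) = 0.558728 substitutions/site.

0.56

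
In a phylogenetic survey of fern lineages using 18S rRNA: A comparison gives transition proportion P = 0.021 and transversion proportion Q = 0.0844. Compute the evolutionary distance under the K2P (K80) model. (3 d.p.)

0.114

Under the Kimura two-parameter model, d = −½ ln(1 − 2P − Q) − ¼ ln(1 − 2Q).
1 − 2P − Q = 0.8736, giving −½ ln(0.8736) = 0.067566.
1 − 2Q = 0.8312, giving −¼ ln(0.8312) = 0.046221.
d = 0.067566 + 0.046221 = 0.113787.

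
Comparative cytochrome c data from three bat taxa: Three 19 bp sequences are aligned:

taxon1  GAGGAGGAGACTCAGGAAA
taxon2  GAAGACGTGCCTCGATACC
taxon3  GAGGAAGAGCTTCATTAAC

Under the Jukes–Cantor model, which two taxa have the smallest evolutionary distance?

taxon1 and taxon3

taxon1–taxon2: 9/19 differ, p = 0.474, d = 0.749.
taxon1–taxon3: 6/19 differ, p = 0.316, d = 0.410.
taxon2–taxon3: 7/19 differ, p = 0.368, d = 0.507.
The smallest distance is between taxon1 and taxon3.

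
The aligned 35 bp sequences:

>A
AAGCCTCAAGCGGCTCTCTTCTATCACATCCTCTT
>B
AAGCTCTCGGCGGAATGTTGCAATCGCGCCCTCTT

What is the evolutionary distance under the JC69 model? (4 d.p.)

0.6355

The sequences differ at 15 of 35 sites, so p = 15/35 ≈ 0.428571.
d = −(3/4) ln(1 − 4p/3) = −0.75 ln(1 − 0.571428) = −0.75 ln(0.428572)
  = −0.75 × (-0.847297) = 0.635473 substitutions/site.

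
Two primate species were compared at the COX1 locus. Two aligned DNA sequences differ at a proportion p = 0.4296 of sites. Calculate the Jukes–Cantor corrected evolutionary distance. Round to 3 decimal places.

0.638

d = −(3/4) ln(1 − 4p/3) = −0.75 ln(1 − 0.5728) = −0.75 ln(0.4272)
  = −0.75 × (-0.850503) = 0.637877 substitutions/site.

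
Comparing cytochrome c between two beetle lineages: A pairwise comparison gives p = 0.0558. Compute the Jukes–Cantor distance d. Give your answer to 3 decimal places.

0.058

d = −(3/4) ln(1 − 4p/3) = −0.75 ln(1 − 0.0744) = −0.75 ln(0.9256)
  = −0.75 × (-0.077313) = 0.057985 substitutions/site.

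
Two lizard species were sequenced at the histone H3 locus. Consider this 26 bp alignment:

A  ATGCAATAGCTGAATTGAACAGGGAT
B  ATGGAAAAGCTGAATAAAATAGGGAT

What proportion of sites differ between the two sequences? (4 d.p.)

0.1923

The sequences differ at 5 of 26 positions (sites 4, 7, 16, 17, 20).
p = 5/26 = 0.192307… ≈ 0.1923 (to 4 d.p.).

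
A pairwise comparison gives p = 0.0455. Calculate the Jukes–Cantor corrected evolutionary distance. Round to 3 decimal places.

0.047

d = −(3/4) ln(1 − 4p/3) = −0.75 ln(1 − 0.060667) = −0.75 ln(0.939333)
  = −0.75 × (-0.062585) = 0.046939 substitutions/site.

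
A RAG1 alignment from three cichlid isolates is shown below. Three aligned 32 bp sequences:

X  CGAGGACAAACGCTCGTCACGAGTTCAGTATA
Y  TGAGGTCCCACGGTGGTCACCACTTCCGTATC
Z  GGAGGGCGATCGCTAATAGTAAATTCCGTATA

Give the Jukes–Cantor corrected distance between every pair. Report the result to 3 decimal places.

d(X,Y) = 0.404, d(X,Z) = 0.520, d(Y,Z) = 0.657

X–Y: 10/32 sites differ → p = 0.3125, d = −0.75 ln(1 − 0.416667) = 0.404248 ≈ 0.404.
X–Z: 12/32 sites differ → p = 0.375, d = −0.75 ln(1 − 0.5) = 0.519860 ≈ 0.520.
Y–Z: 14/32 sites differ → p = 0.4375, d = −0.75 ln(1 − 0.583333) = 0.656601 ≈ 0.657.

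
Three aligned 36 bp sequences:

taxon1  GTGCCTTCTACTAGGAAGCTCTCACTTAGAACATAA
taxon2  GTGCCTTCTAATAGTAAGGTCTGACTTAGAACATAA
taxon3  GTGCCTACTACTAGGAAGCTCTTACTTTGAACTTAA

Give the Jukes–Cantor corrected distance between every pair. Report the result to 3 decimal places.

d(taxon1,taxon2) = 0.120, d(taxon1,taxon3) = 0.120, d(taxon2,taxon3) = 0.225

taxon1–taxon2: 4/36 sites differ → p ≈ 0.111111, d = −0.75 ln(1 − 0.148148) = 0.120257 ≈ 0.120.
taxon1–taxon3: 4/36 sites differ → p ≈ 0.111111, d = −0.75 ln(1 − 0.148148) = 0.120257 ≈ 0.120.
taxon2–taxon3: 7/36 sites differ → p ≈ 0.194444, d = −0.75 ln(1 − 0.259259) = 0.225078 ≈ 0.225.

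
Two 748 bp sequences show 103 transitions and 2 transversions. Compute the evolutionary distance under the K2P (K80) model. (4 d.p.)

0.1643

P = 103/748 ≈ 0.137701 and Q = 2/748 ≈ 0.002674.
Under the Kimura two-parameter model, d = −½ ln(1 − 2P − Q) − ¼ ln(1 − 2Q).
1 − 2P − Q = 0.721924, giving −½ ln(0.721924) = 0.162918.
1 − 2Q = 0.994652, giving −¼ ln(0.994652) = 0.001341.
d = 0.162918 + 0.001341 = 0.164259.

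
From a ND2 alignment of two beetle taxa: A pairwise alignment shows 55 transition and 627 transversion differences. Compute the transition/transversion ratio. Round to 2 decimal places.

0.09

R = 55/627 = 0.087719… ≈ 0.09 (to 2 d.p.).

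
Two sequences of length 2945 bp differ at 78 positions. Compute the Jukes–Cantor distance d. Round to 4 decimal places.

p = 78/2945 ≈ 0.026486.
d = −(3/4) ln(1 − 4p/3) = −0.75 ln(1 − 0.035315) = −0.75 ln(0.964685)
  = −0.75 × (-0.035954) = 0.026966 substitutions/site.

0.0270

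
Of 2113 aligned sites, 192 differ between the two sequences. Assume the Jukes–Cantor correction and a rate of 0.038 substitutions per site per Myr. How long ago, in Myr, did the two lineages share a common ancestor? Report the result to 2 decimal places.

p = 192/2113 ≈ 0.090866.
d = −(3/4) ln(1 − 4p/3) = −0.75 ln(1 − 0.121155) = −0.75 ln(0.878845)
  = −0.75 × (-0.129147) = 0.096860 substitutions/site.
Under a molecular clock d = 2μt, so t = d/(2μ) = 0.096860 / (2 × 0.038) = 1.27 Myr.

1.27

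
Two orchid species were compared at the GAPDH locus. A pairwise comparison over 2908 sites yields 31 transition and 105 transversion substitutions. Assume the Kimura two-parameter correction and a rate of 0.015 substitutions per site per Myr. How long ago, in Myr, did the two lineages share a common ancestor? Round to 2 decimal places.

P = 31/2908 ≈ 0.01066 and Q = 105/2908 ≈ 0.036107.
Under the Kimura two-parameter model, d = −½ ln(1 − 2P − Q) − ¼ ln(1 − 2Q).
1 − 2P − Q = 0.942573, giving −½ ln(0.942573) = 0.029571.
1 − 2Q = 0.927786, giving −¼ ln(0.927786) = 0.018739.
d = 0.029571 + 0.018739 = 0.048310.
Under a molecular clock d = 2μt, so t = d/(2μ) = 0.048310 / (2 × 0.015) = 1.61 Myr.

1.61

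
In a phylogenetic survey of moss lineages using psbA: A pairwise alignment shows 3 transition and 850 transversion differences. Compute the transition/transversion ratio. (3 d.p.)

0.004

R = 3/850 = 0.003529… ≈ 0.004 (to 3 d.p.).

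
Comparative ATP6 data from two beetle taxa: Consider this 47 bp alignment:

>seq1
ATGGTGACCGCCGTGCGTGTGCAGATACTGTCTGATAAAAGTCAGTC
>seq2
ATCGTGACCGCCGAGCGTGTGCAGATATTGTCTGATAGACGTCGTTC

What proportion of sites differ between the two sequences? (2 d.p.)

The sequences differ at 7 of 47 positions (sites 3, 14, 28, 38, 40, 44, 45).
p = 7/47 = 0.148936… ≈ 0.15 (to 2 d.p.).

0.15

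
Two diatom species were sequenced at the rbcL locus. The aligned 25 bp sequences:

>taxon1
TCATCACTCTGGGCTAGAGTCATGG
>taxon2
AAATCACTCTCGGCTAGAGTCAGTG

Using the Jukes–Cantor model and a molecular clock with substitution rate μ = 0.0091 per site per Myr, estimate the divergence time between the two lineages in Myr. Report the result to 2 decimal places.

The sequences differ at 5 of 25 sites (1, 2, 11, 23, 24), so p = 5/25 = 0.2.
d = −(3/4) ln(1 − 4p/3) = −0.75 ln(1 − 0.266667) = −0.75 ln(0.733333)
  = −0.75 × (-0.310155) = 0.232616 substitutions/site.
Under a molecular clock d = 2μt, so t = d/(2μ) = 0.232616 / (2 × 0.0091) = 12.78 Myr.

12.78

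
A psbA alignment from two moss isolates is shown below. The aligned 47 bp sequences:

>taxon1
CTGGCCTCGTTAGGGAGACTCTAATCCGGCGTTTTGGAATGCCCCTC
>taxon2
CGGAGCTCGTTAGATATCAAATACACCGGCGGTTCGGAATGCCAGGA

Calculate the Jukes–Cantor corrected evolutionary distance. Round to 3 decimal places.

0.536

The sequences differ at 18 of 47 sites, so p = 18/47 ≈ 0.382979.
d = −(3/4) ln(1 − 4p/3) = −0.75 ln(1 − 0.510639) = −0.75 ln(0.489361)
  = −0.75 × (-0.714655) = 0.535991 substitutions/site.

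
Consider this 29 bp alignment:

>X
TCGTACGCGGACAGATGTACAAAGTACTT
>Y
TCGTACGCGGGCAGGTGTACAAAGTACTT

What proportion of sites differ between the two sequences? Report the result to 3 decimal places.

The sequences differ at 2 of 29 positions (sites 11, 15).
p = 2/29 = 0.068965… ≈ 0.069 (to 3 d.p.).

0.069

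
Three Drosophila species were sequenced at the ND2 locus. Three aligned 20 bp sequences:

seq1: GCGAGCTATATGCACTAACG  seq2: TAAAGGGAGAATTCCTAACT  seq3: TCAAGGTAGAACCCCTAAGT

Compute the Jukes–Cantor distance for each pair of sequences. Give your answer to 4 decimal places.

seq1–seq2: 11/20 sites differ → p = 0.55, d = −0.75 ln(1 − 0.733333) = 0.991316 ≈ 0.9913.
seq1–seq3: 9/20 sites differ → p = 0.45, d = −0.75 ln(1 − 0.6) = 0.687218 ≈ 0.6872.
seq2–seq3: 5/20 sites differ → p = 0.25, d = −0.75 ln(1 − 0.333333) = 0.304098 ≈ 0.3041.

d(seq1,seq2) = 0.9913, d(seq1,seq3) = 0.6872, d(seq2,seq3) = 0.3041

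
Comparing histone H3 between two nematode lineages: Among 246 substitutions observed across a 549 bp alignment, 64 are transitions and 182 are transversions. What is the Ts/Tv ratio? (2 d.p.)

R = 64/182 = 0.351648… ≈ 0.35 (to 2 d.p.).

0.35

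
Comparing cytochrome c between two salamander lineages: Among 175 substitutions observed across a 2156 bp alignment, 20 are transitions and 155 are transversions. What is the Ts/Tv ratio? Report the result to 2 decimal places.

0.13

R = 20/155 = 0.129032… ≈ 0.13 (to 2 d.p.).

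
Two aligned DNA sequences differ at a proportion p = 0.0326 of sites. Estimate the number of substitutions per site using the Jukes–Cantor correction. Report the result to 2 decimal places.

0.03

d = −(3/4) ln(1 − 4p/3) = −0.75 ln(1 − 0.043467) = −0.75 ln(0.956533)
  = −0.75 × (-0.044440) = 0.033330 substitutions/site.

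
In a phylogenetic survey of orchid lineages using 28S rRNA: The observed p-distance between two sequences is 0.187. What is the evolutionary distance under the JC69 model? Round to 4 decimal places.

d = −(3/4) ln(1 − 4p/3) = −0.75 ln(1 − 0.249333) = −0.75 ln(0.750667)
  = −0.75 × (-0.286793) = 0.215095 substitutions/site.

0.2151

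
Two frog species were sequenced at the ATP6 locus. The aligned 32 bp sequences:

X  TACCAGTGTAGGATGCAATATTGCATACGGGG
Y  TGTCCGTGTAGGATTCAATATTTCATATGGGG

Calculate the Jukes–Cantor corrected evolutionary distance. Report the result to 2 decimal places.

0.22

The sequences differ at 6 of 32 sites (2, 3, 5, 15, 23, 28), so p = 6/32 = 0.1875.
d = −(3/4) ln(1 − 4p/3) = −0.75 ln(1 − 0.25) = −0.75 ln(0.75)
  = −0.75 × (-0.287682) = 0.215762 substitutions/site.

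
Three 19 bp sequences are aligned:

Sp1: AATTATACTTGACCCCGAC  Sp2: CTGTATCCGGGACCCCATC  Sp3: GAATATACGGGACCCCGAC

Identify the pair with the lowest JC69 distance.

Sp1–Sp2: 8/19 differ, p = 0.421, d = 0.618.
Sp1–Sp3: 4/19 differ, p = 0.211, d = 0.247.
Sp2–Sp3: 6/19 differ, p = 0.316, d = 0.410.
The smallest distance is between Sp1 and Sp3.

Sp1 and Sp3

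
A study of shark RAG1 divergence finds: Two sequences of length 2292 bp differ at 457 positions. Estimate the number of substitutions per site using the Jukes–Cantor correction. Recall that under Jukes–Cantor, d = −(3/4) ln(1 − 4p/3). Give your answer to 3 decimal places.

p = 457/2292 ≈ 0.199389.
d = −(3/4) ln(1 − 4p/3) = −0.75 ln(1 − 0.265852) = −0.75 ln(0.734148)
  = −0.75 × (-0.309045) = 0.231784 substitutions/site.

0.232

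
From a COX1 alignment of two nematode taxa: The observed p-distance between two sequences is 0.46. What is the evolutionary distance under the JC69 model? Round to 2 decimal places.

0.71

d = −(3/4) ln(1 − 4p/3) = −0.75 ln(1 − 0.613333) = −0.75 ln(0.386667)
  = −0.75 × (-0.950191) = 0.712643 substitutions/site.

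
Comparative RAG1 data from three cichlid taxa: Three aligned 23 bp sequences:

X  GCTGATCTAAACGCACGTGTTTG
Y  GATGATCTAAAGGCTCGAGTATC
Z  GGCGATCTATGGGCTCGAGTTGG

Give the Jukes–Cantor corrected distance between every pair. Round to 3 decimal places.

X–Y: 6/23 sites differ → p ≈ 0.26087, d = −0.75 ln(1 − 0.347827) = 0.320584 ≈ 0.321.
X–Z: 8/23 sites differ → p ≈ 0.347826, d = −0.75 ln(1 − 0.463768) = 0.467391 ≈ 0.467.
Y–Z: 7/23 sites differ → p ≈ 0.304348, d = −0.75 ln(1 − 0.405797) = 0.390401 ≈ 0.390.

d(X,Y) = 0.321, d(X,Z) = 0.467, d(Y,Z) = 0.390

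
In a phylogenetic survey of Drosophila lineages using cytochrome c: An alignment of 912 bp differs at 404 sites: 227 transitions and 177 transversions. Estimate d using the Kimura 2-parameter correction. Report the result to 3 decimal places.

0.711

P = 227/912 ≈ 0.248904 and Q = 177/912 ≈ 0.194079.
Under the Kimura two-parameter model, d = −½ ln(1 − 2P − Q) − ¼ ln(1 − 2Q).
1 − 2P − Q = 0.308113, giving −½ ln(0.308113) = 0.588644.
1 − 2Q = 0.611842, giving −¼ ln(0.611842) = 0.122820.
d = 0.588644 + 0.122820 = 0.711464.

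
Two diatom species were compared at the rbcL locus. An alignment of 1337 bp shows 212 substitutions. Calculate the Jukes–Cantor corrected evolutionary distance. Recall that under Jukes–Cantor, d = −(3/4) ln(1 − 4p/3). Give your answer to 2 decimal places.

0.18

p = 212/1337 ≈ 0.158564.
d = −(3/4) ln(1 − 4p/3) = −0.75 ln(1 − 0.211419) = −0.75 ln(0.788581)
  = −0.75 × (-0.237520) = 0.178140 substitutions/site.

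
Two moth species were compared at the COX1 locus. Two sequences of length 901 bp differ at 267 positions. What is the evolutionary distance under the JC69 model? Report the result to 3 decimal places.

0.377

p = 267/901 ≈ 0.296337.
d = −(3/4) ln(1 − 4p/3) = −0.75 ln(1 − 0.395116) = −0.75 ln(0.604884)
  = −0.75 × (-0.502719) = 0.377039 substitutions/site.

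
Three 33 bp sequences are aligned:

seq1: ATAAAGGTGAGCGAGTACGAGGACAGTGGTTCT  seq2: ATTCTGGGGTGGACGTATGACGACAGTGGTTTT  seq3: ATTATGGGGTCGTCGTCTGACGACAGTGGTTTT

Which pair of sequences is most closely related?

seq2 and seq3

seq1–seq2: 11/33 differ, p = 0.333, d = 0.441.
seq1–seq3: 12/33 differ, p = 0.364, d = 0.497.
seq2–seq3: 4/33 differ, p = 0.121, d = 0.132.
The smallest distance is between seq2 and seq3.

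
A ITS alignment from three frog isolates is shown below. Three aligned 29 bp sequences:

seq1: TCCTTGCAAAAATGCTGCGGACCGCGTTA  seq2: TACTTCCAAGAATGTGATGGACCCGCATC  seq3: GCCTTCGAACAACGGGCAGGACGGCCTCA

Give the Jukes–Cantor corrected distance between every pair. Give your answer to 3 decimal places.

d(seq1,seq2) = 0.602, d(seq1,seq3) = 0.602, d(seq2,seq3) = 0.774

seq1–seq2: 12/29 sites differ → p ≈ 0.413793, d = −0.75 ln(1 − 0.551724) = 0.601760 ≈ 0.602.
seq1–seq3: 12/29 sites differ → p ≈ 0.413793, d = −0.75 ln(1 − 0.551724) = 0.601760 ≈ 0.602.
seq2–seq3: 14/29 sites differ → p ≈ 0.482759, d = −0.75 ln(1 − 0.643679) = 0.773942 ≈ 0.774.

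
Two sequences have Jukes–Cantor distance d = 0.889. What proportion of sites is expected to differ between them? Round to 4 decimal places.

0.5208

p = (3/4)(1 − e^(−4d/3)) = 0.75 × (1 − e^(-1.185333)) = 0.75 × (1 − 0.305644) = 0.520767.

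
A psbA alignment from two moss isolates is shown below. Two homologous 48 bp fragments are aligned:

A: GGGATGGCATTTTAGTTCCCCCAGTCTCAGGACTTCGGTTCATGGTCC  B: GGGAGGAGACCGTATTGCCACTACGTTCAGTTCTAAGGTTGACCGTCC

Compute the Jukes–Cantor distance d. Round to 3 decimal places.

The sequences differ at 20 of 48 sites, so p = 20/48 ≈ 0.416667.
d = −(3/4) ln(1 − 4p/3) = −0.75 ln(1 − 0.555556) = −0.75 ln(0.444444)
  = −0.75 × (-0.810931) = 0.608198 substitutions/site.

0.608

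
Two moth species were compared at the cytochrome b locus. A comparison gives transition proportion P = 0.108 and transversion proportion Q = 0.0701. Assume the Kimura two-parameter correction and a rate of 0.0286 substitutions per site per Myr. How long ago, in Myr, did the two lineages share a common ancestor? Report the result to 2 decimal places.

3.61

Under the Kimura two-parameter model, d = −½ ln(1 − 2P − Q) − ¼ ln(1 − 2Q).
1 − 2P − Q = 0.7139, giving −½ ln(0.7139) = 0.168506.
1 − 2Q = 0.8598, giving −¼ ln(0.8598) = 0.037764.
d = 0.168506 + 0.037764 = 0.206270.
Under a molecular clock d = 2μt, so t = d/(2μ) = 0.206270 / (2 × 0.0286) = 3.61 Myr.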